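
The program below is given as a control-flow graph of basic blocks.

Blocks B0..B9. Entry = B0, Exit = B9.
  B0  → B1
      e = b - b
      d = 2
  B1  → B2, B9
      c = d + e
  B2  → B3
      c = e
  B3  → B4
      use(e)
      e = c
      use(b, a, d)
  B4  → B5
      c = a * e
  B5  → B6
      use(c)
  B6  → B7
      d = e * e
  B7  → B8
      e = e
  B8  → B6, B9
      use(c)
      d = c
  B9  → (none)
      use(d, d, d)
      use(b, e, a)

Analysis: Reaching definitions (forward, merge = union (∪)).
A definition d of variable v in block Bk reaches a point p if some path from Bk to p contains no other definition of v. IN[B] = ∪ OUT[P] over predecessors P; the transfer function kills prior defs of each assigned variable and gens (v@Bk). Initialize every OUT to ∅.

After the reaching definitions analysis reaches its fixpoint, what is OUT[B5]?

Converged values:
  B0:  IN={}  OUT={d@B0, e@B0}
  B1:  IN={d@B0, e@B0}  OUT={c@B1, d@B0, e@B0}
  B2:  IN={c@B1, d@B0, e@B0}  OUT={c@B2, d@B0, e@B0}
  B3:  IN={c@B2, d@B0, e@B0}  OUT={c@B2, d@B0, e@B3}
  B4:  IN={c@B2, d@B0, e@B3}  OUT={c@B4, d@B0, e@B3}
  B5:  IN={c@B4, d@B0, e@B3}  OUT={c@B4, d@B0, e@B3}
  B6:  IN={c@B4, d@B0, d@B8, e@B3, e@B7}  OUT={c@B4, d@B6, e@B3, e@B7}
  B7:  IN={c@B4, d@B6, e@B3, e@B7}  OUT={c@B4, d@B6, e@B7}
  B8:  IN={c@B4, d@B6, e@B7}  OUT={c@B4, d@B8, e@B7}
  B9:  IN={c@B1, c@B4, d@B0, d@B8, e@B0, e@B7}  OUT={c@B1, c@B4, d@B0, d@B8, e@B0, e@B7}

Merge at B5: IN[B5] = OUT[B4] = {c@B4, d@B0, e@B3}
Applying B5's transfer function to that IN value gives OUT[B5] (row B5 above).

Answer: {c@B4, d@B0, e@B3}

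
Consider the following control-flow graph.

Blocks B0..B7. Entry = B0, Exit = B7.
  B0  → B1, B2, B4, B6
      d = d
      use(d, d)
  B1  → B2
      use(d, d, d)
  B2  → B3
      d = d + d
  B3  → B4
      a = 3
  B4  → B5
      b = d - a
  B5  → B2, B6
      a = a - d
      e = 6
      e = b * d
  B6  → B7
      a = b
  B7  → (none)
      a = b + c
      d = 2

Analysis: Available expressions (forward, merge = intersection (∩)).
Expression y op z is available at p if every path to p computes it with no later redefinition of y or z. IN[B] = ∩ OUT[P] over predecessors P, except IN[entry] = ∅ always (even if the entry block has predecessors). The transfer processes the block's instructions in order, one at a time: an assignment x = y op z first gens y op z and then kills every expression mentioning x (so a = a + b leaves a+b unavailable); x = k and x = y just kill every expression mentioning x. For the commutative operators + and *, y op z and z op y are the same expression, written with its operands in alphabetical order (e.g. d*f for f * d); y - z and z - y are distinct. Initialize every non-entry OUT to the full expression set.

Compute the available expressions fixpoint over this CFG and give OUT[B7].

Fixpoint table:
  B0: | IN={} | OUT={}
  B1: | IN={} | OUT={}
  B2: | IN={} | OUT={}
  B3: | IN={} | OUT={}
  B4: | IN={} | OUT={d-a}
  B5: | IN={d-a} | OUT={b*d}
  B6: | IN={} | OUT={}
  B7: | IN={} | OUT={b+c}

Merge at B7: IN[B7] = OUT[B6] = {}
Applying B7's transfer function to that IN value gives OUT[B7] (row B7 above).

Answer: {b+c}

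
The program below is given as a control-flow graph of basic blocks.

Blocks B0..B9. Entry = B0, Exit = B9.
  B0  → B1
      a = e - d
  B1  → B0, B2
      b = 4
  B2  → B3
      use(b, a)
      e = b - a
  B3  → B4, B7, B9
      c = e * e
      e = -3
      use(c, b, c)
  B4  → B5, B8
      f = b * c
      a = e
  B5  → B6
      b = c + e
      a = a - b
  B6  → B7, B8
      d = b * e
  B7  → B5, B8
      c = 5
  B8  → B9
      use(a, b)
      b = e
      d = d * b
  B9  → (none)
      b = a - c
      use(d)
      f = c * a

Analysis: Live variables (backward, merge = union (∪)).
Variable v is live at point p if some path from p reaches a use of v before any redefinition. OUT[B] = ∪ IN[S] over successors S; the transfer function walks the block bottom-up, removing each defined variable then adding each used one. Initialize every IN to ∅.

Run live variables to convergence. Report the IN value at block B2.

Per-block solution:
  B0:  IN={d, e}  OUT={a, d, e}
  B1:  IN={a, d, e}  OUT={a, b, d, e}
  B2:  IN={a, b, d}  OUT={a, b, d, e}
  B3:  IN={a, b, d, e}  OUT={a, b, c, d, e}
  B4:  IN={b, c, d, e}  OUT={a, b, c, d, e}
  B5:  IN={a, c, e}  OUT={a, b, c, e}
  B6:  IN={a, b, c, e}  OUT={a, b, c, d, e}
  B7:  IN={a, b, d, e}  OUT={a, b, c, d, e}
  B8:  IN={a, b, c, d, e}  OUT={a, c, d}
  B9:  IN={a, c, d}  OUT={}

Merge at B2: OUT[B2] = IN[B3] = {a, b, d, e}
Applying B2's transfer function to that OUT value gives IN[B2] (row B2 above).

Answer: {a, b, d}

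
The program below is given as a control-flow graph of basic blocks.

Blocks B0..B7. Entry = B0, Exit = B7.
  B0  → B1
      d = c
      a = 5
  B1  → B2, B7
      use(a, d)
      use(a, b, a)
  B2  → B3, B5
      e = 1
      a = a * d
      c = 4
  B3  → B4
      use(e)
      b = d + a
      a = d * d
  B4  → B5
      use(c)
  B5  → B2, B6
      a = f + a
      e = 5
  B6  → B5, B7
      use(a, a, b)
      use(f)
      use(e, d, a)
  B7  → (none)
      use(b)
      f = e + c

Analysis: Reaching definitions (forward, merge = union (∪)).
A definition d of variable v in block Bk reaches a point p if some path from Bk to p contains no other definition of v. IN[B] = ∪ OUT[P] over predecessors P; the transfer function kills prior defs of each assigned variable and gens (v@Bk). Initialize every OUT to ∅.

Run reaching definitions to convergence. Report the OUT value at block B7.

Answer: {a@B0, a@B5, b@B3, c@B2, d@B0, e@B5, f@B7}

Derivation:
Converged values:
  B0:  IN={}  OUT={a@B0, d@B0}
  B1:  IN={a@B0, d@B0}  OUT={a@B0, d@B0}
  B2:  IN={a@B0, a@B5, b@B3, c@B2, d@B0, e@B5}  OUT={a@B2, b@B3, c@B2, d@B0, e@B2}
  B3:  IN={a@B2, b@B3, c@B2, d@B0, e@B2}  OUT={a@B3, b@B3, c@B2, d@B0, e@B2}
  B4:  IN={a@B3, b@B3, c@B2, d@B0, e@B2}  OUT={a@B3, b@B3, c@B2, d@B0, e@B2}
  B5:  IN={a@B2, a@B3, a@B5, b@B3, c@B2, d@B0, e@B2, e@B5}  OUT={a@B5, b@B3, c@B2, d@B0, e@B5}
  B6:  IN={a@B5, b@B3, c@B2, d@B0, e@B5}  OUT={a@B5, b@B3, c@B2, d@B0, e@B5}
  B7:  IN={a@B0, a@B5, b@B3, c@B2, d@B0, e@B5}  OUT={a@B0, a@B5, b@B3, c@B2, d@B0, e@B5, f@B7}

Merge at B7: IN[B7] = OUT[B1] ⊔ OUT[B6] = {a@B0, a@B5, b@B3, c@B2, d@B0, e@B5}
Applying B7's transfer function to that IN value gives OUT[B7] (row B7 above).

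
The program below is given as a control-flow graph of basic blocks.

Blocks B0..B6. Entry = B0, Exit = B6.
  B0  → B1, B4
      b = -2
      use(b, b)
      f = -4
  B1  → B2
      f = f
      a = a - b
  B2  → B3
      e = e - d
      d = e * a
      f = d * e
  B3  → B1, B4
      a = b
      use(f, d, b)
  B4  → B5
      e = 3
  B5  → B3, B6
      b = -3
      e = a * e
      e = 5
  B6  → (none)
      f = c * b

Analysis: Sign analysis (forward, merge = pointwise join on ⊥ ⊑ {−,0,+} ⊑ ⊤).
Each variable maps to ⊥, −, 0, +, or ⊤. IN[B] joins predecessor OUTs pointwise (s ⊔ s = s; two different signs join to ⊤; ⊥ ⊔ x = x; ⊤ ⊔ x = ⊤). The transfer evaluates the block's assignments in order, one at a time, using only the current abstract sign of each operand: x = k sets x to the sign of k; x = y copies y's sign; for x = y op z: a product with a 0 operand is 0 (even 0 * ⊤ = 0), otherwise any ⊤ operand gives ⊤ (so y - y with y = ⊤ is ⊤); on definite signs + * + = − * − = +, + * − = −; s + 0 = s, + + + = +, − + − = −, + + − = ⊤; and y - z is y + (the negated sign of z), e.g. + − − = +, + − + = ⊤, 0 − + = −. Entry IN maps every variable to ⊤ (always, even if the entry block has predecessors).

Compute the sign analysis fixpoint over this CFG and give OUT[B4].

Answer: {a: ⊤, b: -, c: ⊤, d: ⊤, e: +, f: ⊤}

Derivation:
Converged values:
  B0: | IN=(all ⊤) | OUT={b:-, f:-; rest ⊤}
  B1: | IN={b:-; rest ⊤} | OUT={b:-; rest ⊤}
  B2: | IN={b:-; rest ⊤} | OUT={b:-; rest ⊤}
  B3: | IN={b:-; rest ⊤} | OUT={a:-, b:-; rest ⊤}
  B4: | IN={b:-; rest ⊤} | OUT={b:-, e:+; rest ⊤}
  B5: | IN={b:-, e:+; rest ⊤} | OUT={b:-, e:+; rest ⊤}
  B6: | IN={b:-, e:+; rest ⊤} | OUT={b:-, e:+; rest ⊤}

Merge at B4: IN[B4] = OUT[B0] ⊔ OUT[B3] = {a: ⊤, b: -, c: ⊤, d: ⊤, e: ⊤, f: ⊤}
Applying B4's transfer function to that IN value gives OUT[B4] (row B4 above).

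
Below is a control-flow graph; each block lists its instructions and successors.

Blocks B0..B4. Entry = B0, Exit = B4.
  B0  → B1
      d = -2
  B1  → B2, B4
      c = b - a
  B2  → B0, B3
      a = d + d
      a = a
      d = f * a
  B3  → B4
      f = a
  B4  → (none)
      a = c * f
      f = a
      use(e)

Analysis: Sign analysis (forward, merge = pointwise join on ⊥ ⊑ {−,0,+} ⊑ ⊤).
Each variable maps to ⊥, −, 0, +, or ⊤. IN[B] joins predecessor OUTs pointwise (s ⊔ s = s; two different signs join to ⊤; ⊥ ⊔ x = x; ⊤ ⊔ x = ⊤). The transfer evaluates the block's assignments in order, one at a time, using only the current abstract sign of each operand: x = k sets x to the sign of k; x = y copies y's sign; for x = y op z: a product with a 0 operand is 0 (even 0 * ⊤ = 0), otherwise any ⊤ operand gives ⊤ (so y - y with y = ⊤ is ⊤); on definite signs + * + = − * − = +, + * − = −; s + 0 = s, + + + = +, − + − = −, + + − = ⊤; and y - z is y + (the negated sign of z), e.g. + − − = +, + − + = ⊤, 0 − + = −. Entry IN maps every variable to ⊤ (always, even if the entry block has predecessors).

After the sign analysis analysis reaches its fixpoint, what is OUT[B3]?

Answer: {a: -, b: ⊤, c: ⊤, d: ⊤, e: ⊤, f: -}

Derivation:
Converged values:
  B0:  IN=(all ⊤)  OUT={d:-; rest ⊤}
  B1:  IN={d:-; rest ⊤}  OUT={d:-; rest ⊤}
  B2:  IN={d:-; rest ⊤}  OUT={a:-; rest ⊤}
  B3:  IN={a:-; rest ⊤}  OUT={a:-, f:-; rest ⊤}
  B4:  IN=(all ⊤)  OUT=(all ⊤)

Merge at B3: IN[B3] = OUT[B2] = {a: -, b: ⊤, c: ⊤, d: ⊤, e: ⊤, f: ⊤}
Applying B3's transfer function to that IN value gives OUT[B3] (row B3 above).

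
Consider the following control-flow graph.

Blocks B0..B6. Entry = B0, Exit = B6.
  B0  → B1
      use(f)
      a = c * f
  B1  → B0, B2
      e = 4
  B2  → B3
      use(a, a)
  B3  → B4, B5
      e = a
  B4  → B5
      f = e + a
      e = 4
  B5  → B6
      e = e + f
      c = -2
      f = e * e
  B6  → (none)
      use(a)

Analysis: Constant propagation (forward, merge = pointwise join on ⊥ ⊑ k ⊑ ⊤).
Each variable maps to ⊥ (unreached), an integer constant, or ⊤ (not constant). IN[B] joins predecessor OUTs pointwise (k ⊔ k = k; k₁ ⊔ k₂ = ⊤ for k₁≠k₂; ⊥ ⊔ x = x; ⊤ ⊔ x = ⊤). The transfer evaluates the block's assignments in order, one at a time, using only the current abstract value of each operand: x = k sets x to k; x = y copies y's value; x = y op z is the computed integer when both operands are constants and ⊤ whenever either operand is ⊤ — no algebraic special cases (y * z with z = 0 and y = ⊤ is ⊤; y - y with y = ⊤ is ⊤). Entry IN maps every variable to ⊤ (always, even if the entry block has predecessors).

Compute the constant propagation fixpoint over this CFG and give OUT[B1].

Answer: {a: ⊤, b: ⊤, c: ⊤, d: ⊤, e: 4, f: ⊤}

Derivation:
Fixpoint table:
  B0: | IN=(all ⊤) | OUT=(all ⊤)
  B1: | IN=(all ⊤) | OUT={e:4; rest ⊤}
  B2: | IN={e:4; rest ⊤} | OUT={e:4; rest ⊤}
  B3: | IN={e:4; rest ⊤} | OUT=(all ⊤)
  B4: | IN=(all ⊤) | OUT={e:4; rest ⊤}
  B5: | IN=(all ⊤) | OUT={c:-2; rest ⊤}
  B6: | IN={c:-2; rest ⊤} | OUT={c:-2; rest ⊤}

Merge at B1: IN[B1] = OUT[B0] = {a: ⊤, b: ⊤, c: ⊤, d: ⊤, e: ⊤, f: ⊤}
Applying B1's transfer function to that IN value gives OUT[B1] (row B1 above).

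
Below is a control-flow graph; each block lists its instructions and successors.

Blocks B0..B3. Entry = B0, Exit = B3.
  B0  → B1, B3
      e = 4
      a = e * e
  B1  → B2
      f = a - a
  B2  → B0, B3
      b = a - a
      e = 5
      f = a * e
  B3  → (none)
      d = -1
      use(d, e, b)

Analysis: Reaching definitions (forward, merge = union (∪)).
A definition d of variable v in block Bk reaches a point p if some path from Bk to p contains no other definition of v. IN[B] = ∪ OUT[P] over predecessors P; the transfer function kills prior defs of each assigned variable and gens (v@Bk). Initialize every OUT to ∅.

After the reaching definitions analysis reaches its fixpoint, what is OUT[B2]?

Converged values:
  B0:   IN={a@B0, b@B2, e@B2, f@B2}   OUT={a@B0, b@B2, e@B0, f@B2}
  B1:   IN={a@B0, b@B2, e@B0, f@B2}   OUT={a@B0, b@B2, e@B0, f@B1}
  B2:   IN={a@B0, b@B2, e@B0, f@B1}   OUT={a@B0, b@B2, e@B2, f@B2}
  B3:   IN={a@B0, b@B2, e@B0, e@B2, f@B2}   OUT={a@B0, b@B2, d@B3, e@B0, e@B2, f@B2}

Merge at B2: IN[B2] = OUT[B1] = {a@B0, b@B2, e@B0, f@B1}
Applying B2's transfer function to that IN value gives OUT[B2] (row B2 above).

Answer: {a@B0, b@B2, e@B2, f@B2}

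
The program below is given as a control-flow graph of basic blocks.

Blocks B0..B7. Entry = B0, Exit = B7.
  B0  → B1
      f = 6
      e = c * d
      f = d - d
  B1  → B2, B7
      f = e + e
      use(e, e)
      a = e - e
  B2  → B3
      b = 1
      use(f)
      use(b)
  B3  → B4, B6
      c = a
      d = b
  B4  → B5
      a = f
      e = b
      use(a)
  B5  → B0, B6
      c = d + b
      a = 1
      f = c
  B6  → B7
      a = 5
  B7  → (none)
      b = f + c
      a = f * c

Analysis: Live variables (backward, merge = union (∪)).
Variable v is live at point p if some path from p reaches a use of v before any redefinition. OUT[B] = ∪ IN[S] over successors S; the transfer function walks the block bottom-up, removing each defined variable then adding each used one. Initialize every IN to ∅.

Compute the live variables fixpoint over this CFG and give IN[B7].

Fixpoint table:
  B0:   IN={c, d}   OUT={c, e}
  B1:   IN={c, e}   OUT={a, c, f}
  B2:   IN={a, f}   OUT={a, b, f}
  B3:   IN={a, b, f}   OUT={b, c, d, f}
  B4:   IN={b, d, f}   OUT={b, d}
  B5:   IN={b, d}   OUT={c, d, f}
  B6:   IN={c, f}   OUT={c, f}
  B7:   IN={c, f}   OUT={}

B7 is the boundary node: OUT[B7] = {}
Applying B7's transfer function to that OUT value gives IN[B7] (row B7 above).

Answer: {c, f}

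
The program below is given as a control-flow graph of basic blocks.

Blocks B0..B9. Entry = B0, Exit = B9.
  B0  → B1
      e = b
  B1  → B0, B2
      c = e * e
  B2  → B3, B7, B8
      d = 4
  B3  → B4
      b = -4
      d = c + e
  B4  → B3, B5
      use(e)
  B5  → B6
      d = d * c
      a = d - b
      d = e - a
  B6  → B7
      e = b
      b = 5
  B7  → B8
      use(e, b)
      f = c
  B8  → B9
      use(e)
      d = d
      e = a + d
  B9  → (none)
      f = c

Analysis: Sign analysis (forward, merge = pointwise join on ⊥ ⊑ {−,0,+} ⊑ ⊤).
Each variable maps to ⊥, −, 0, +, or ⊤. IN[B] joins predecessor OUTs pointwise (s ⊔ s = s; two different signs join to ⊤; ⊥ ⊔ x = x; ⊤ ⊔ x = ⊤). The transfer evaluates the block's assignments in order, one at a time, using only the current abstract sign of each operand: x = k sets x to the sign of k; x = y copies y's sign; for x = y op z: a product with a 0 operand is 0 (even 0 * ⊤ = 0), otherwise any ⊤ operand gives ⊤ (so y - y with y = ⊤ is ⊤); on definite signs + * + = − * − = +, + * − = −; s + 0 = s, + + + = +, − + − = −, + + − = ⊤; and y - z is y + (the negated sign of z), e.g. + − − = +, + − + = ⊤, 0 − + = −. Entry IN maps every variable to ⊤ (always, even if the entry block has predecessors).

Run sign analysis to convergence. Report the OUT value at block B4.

Answer: {a: ⊤, b: -, c: ⊤, d: ⊤, e: ⊤, f: ⊤}

Derivation:
Per-block solution:
  B0: | IN=(all ⊤) | OUT=(all ⊤)
  B1: | IN=(all ⊤) | OUT=(all ⊤)
  B2: | IN=(all ⊤) | OUT={d:+; rest ⊤}
  B3: | IN=(all ⊤) | OUT={b:-; rest ⊤}
  B4: | IN={b:-; rest ⊤} | OUT={b:-; rest ⊤}
  B5: | IN={b:-; rest ⊤} | OUT={b:-; rest ⊤}
  B6: | IN={b:-; rest ⊤} | OUT={b:+, e:-; rest ⊤}
  B7: | IN=(all ⊤) | OUT=(all ⊤)
  B8: | IN=(all ⊤) | OUT=(all ⊤)
  B9: | IN=(all ⊤) | OUT=(all ⊤)

Merge at B4: IN[B4] = OUT[B3] = {a: ⊤, b: -, c: ⊤, d: ⊤, e: ⊤, f: ⊤}
Applying B4's transfer function to that IN value gives OUT[B4] (row B4 above).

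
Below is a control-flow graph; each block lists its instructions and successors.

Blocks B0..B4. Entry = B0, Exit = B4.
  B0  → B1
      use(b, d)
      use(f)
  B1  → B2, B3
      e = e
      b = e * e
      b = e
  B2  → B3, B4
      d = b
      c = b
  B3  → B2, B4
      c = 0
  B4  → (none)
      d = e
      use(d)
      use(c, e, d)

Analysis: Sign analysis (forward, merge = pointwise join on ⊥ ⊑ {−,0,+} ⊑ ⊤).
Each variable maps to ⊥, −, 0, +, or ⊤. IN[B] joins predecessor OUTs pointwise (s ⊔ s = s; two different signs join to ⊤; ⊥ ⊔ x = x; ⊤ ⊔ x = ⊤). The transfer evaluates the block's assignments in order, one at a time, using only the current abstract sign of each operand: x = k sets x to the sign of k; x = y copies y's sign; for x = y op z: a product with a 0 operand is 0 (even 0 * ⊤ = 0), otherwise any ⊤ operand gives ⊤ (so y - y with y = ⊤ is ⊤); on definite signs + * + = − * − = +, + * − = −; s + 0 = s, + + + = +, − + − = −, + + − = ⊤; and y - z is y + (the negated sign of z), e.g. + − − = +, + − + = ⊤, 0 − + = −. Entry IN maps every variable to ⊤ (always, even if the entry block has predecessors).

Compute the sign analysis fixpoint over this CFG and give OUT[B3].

Fixpoint table:
  B0: | IN=(all ⊤) | OUT=(all ⊤)
  B1: | IN=(all ⊤) | OUT=(all ⊤)
  B2: | IN=(all ⊤) | OUT=(all ⊤)
  B3: | IN=(all ⊤) | OUT={c:0; rest ⊤}
  B4: | IN=(all ⊤) | OUT=(all ⊤)

Merge at B3: IN[B3] = OUT[B1] ⊔ OUT[B2] = {a: ⊤, b: ⊤, c: ⊤, d: ⊤, e: ⊤, f: ⊤}
Applying B3's transfer function to that IN value gives OUT[B3] (row B3 above).

Answer: {a: ⊤, b: ⊤, c: 0, d: ⊤, e: ⊤, f: ⊤}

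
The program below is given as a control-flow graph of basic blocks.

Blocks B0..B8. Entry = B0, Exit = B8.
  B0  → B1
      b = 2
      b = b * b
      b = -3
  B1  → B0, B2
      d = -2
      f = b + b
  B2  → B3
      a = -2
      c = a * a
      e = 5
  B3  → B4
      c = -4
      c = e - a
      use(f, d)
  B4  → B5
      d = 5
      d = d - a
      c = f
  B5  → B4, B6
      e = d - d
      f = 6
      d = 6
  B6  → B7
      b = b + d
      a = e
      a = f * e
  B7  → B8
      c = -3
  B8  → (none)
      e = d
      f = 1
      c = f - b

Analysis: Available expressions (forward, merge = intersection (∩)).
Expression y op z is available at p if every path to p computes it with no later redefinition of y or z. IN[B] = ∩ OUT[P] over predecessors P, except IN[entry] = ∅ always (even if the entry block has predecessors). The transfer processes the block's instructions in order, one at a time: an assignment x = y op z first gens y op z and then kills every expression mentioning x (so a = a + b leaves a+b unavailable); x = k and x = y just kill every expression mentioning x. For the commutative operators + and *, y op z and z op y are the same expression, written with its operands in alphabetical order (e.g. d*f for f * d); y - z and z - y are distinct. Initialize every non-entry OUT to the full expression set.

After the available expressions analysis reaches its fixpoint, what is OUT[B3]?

Answer: {a*a, b+b, e-a}

Working:
Fixpoint table:
  B0:  IN={}  OUT={}
  B1:  IN={}  OUT={b+b}
  B2:  IN={b+b}  OUT={a*a, b+b}
  B3:  IN={a*a, b+b}  OUT={a*a, b+b, e-a}
  B4:  IN={a*a, b+b}  OUT={a*a, b+b}
  B5:  IN={a*a, b+b}  OUT={a*a, b+b}
  B6:  IN={a*a, b+b}  OUT={e*f}
  B7:  IN={e*f}  OUT={e*f}
  B8:  IN={e*f}  OUT={f-b}

Merge at B3: IN[B3] = OUT[B2] = {a*a, b+b}
Applying B3's transfer function to that IN value gives OUT[B3] (row B3 above).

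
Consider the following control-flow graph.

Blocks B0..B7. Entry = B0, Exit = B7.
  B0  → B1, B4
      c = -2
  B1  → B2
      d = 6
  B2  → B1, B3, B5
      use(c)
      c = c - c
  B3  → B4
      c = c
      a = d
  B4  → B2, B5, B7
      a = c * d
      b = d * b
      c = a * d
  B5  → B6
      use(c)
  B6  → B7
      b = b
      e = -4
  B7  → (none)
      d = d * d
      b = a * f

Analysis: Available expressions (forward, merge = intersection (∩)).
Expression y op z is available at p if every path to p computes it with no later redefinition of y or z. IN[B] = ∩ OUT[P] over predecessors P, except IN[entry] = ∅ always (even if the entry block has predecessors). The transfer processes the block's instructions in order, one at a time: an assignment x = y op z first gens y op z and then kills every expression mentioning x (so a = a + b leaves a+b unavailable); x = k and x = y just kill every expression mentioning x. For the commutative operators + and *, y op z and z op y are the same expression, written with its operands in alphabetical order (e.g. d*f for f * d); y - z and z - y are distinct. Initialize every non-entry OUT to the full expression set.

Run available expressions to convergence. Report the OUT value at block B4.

Per-block solution:
  B0:  IN={}  OUT={}
  B1:  IN={}  OUT={}
  B2:  IN={}  OUT={}
  B3:  IN={}  OUT={}
  B4:  IN={}  OUT={a*d}
  B5:  IN={}  OUT={}
  B6:  IN={}  OUT={}
  B7:  IN={}  OUT={a*f}

Merge at B4: IN[B4] = OUT[B0] ∩ OUT[B3] = {}
Applying B4's transfer function to that IN value gives OUT[B4] (row B4 above).

Answer: {a*d}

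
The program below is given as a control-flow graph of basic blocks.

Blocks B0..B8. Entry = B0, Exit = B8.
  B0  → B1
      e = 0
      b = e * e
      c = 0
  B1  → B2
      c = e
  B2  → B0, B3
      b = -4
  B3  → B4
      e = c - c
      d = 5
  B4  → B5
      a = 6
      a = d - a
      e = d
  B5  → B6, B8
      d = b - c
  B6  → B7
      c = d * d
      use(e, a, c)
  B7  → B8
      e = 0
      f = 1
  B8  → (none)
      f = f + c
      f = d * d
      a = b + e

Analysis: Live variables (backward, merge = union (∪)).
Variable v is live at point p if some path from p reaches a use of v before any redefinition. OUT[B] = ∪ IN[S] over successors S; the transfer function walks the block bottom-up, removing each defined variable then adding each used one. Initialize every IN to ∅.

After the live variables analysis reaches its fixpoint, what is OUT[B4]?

Answer: {a, b, c, e, f}

Trace:
Converged values:
  B0:  IN={f}  OUT={e, f}
  B1:  IN={e, f}  OUT={c, f}
  B2:  IN={c, f}  OUT={b, c, f}
  B3:  IN={b, c, f}  OUT={b, c, d, f}
  B4:  IN={b, c, d, f}  OUT={a, b, c, e, f}
  B5:  IN={a, b, c, e, f}  OUT={a, b, c, d, e, f}
  B6:  IN={a, b, d, e}  OUT={b, c, d}
  B7:  IN={b, c, d}  OUT={b, c, d, e, f}
  B8:  IN={b, c, d, e, f}  OUT={}

Merge at B4: OUT[B4] = IN[B5] = {a, b, c, e, f}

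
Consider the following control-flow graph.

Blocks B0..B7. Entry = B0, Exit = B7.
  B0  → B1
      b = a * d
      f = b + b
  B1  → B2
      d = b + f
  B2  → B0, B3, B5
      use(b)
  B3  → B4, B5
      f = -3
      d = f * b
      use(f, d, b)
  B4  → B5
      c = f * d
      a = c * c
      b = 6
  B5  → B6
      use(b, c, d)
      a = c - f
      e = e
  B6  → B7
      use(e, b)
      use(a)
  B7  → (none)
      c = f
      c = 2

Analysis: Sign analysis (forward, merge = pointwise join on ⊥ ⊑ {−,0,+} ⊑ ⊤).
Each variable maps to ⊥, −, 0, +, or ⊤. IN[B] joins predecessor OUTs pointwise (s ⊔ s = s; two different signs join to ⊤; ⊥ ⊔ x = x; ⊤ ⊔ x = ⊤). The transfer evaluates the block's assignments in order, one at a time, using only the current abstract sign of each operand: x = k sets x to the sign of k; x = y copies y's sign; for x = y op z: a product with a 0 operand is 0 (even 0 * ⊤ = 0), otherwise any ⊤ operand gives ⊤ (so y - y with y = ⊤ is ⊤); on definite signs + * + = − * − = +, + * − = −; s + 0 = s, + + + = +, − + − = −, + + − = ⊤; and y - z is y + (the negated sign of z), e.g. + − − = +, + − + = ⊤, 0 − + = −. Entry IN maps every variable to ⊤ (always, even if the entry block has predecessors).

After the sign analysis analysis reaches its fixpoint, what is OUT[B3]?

Fixpoint table:
  B0: | IN=(all ⊤) | OUT=(all ⊤)
  B1: | IN=(all ⊤) | OUT=(all ⊤)
  B2: | IN=(all ⊤) | OUT=(all ⊤)
  B3: | IN=(all ⊤) | OUT={f:-; rest ⊤}
  B4: | IN={f:-; rest ⊤} | OUT={b:+, f:-; rest ⊤}
  B5: | IN=(all ⊤) | OUT=(all ⊤)
  B6: | IN=(all ⊤) | OUT=(all ⊤)
  B7: | IN=(all ⊤) | OUT={c:+; rest ⊤}

Merge at B3: IN[B3] = OUT[B2] = {a: ⊤, b: ⊤, c: ⊤, d: ⊤, e: ⊤, f: ⊤}
Applying B3's transfer function to that IN value gives OUT[B3] (row B3 above).

Answer: {a: ⊤, b: ⊤, c: ⊤, d: ⊤, e: ⊤, f: -}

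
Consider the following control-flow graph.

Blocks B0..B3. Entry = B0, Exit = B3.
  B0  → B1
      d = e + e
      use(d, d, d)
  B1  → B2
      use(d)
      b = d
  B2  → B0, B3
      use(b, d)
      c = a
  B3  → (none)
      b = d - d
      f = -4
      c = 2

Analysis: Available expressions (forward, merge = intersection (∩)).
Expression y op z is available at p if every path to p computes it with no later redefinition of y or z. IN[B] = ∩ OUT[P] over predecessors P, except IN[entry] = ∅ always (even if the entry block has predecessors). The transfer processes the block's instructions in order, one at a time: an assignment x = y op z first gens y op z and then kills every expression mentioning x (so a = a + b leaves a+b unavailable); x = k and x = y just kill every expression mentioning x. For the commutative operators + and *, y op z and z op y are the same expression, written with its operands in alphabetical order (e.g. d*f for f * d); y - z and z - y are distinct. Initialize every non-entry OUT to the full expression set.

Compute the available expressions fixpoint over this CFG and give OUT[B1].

Answer: {e+e}

Derivation:
Converged values:
  B0:  IN={}  OUT={e+e}
  B1:  IN={e+e}  OUT={e+e}
  B2:  IN={e+e}  OUT={e+e}
  B3:  IN={e+e}  OUT={d-d, e+e}

Merge at B1: IN[B1] = OUT[B0] = {e+e}
Applying B1's transfer function to that IN value gives OUT[B1] (row B1 above).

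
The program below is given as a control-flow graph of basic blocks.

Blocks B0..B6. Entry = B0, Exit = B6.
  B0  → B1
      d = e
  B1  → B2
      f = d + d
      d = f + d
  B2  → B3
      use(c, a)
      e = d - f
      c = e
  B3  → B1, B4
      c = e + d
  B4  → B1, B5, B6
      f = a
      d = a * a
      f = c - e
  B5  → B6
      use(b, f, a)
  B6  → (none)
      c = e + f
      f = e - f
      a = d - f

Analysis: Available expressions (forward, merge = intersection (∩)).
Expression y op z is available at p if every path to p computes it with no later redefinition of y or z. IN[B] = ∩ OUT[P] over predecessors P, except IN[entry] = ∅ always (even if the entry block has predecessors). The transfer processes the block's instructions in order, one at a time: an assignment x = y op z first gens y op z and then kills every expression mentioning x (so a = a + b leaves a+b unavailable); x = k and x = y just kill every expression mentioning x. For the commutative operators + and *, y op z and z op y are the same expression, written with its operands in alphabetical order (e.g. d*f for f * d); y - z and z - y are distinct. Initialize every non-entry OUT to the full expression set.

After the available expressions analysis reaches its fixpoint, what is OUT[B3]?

Answer: {d+e, d-f}

Working:
Converged values:
  B0: | IN={} | OUT={}
  B1: | IN={} | OUT={}
  B2: | IN={} | OUT={d-f}
  B3: | IN={d-f} | OUT={d+e, d-f}
  B4: | IN={d+e, d-f} | OUT={a*a, c-e}
  B5: | IN={a*a, c-e} | OUT={a*a, c-e}
  B6: | IN={a*a, c-e} | OUT={d-f}

Merge at B3: IN[B3] = OUT[B2] = {d-f}
Applying B3's transfer function to that IN value gives OUT[B3] (row B3 above).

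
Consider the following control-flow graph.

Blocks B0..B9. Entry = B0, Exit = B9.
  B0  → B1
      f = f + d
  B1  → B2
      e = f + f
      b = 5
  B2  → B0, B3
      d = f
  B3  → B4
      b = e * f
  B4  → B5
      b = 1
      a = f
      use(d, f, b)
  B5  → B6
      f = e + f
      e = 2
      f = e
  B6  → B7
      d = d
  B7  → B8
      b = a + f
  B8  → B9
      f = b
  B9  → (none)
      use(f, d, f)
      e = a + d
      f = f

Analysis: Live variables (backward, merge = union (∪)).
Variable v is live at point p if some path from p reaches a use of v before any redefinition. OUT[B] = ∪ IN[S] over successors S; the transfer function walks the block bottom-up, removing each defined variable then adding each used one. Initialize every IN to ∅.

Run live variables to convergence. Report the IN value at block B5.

Answer: {a, d, e, f}

Trace:
Converged values:
  B0: | IN={d, f} | OUT={f}
  B1: | IN={f} | OUT={e, f}
  B2: | IN={e, f} | OUT={d, e, f}
  B3: | IN={d, e, f} | OUT={d, e, f}
  B4: | IN={d, e, f} | OUT={a, d, e, f}
  B5: | IN={a, d, e, f} | OUT={a, d, f}
  B6: | IN={a, d, f} | OUT={a, d, f}
  B7: | IN={a, d, f} | OUT={a, b, d}
  B8: | IN={a, b, d} | OUT={a, d, f}
  B9: | IN={a, d, f} | OUT={}

Merge at B5: OUT[B5] = IN[B6] = {a, d, f}
Applying B5's transfer function to that OUT value gives IN[B5] (row B5 above).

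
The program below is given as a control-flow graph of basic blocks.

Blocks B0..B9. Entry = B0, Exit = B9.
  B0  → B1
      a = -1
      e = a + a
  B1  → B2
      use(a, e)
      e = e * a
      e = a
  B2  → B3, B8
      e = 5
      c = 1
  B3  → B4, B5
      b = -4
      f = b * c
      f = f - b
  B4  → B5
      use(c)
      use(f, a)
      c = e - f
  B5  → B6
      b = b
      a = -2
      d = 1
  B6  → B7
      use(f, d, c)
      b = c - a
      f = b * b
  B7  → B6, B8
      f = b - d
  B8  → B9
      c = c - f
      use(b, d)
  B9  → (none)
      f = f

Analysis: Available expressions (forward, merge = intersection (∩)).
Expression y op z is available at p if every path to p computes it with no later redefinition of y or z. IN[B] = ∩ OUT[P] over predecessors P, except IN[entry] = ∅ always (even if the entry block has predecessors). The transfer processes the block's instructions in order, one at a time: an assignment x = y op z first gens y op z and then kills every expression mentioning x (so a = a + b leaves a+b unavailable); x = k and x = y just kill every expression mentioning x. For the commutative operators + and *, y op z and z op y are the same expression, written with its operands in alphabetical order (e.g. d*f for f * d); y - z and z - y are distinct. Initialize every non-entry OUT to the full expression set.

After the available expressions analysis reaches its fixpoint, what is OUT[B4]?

Answer: {a+a, e-f}

Working:
Fixpoint table:
  B0:   IN={}   OUT={a+a}
  B1:   IN={a+a}   OUT={a+a}
  B2:   IN={a+a}   OUT={a+a}
  B3:   IN={a+a}   OUT={a+a, b*c}
  B4:   IN={a+a, b*c}   OUT={a+a, e-f}
  B5:   IN={a+a}   OUT={}
  B6:   IN={}   OUT={b*b, c-a}
  B7:   IN={b*b, c-a}   OUT={b*b, b-d, c-a}
  B8:   IN={}   OUT={}
  B9:   IN={}   OUT={}

Merge at B4: IN[B4] = OUT[B3] = {a+a, b*c}
Applying B4's transfer function to that IN value gives OUT[B4] (row B4 above).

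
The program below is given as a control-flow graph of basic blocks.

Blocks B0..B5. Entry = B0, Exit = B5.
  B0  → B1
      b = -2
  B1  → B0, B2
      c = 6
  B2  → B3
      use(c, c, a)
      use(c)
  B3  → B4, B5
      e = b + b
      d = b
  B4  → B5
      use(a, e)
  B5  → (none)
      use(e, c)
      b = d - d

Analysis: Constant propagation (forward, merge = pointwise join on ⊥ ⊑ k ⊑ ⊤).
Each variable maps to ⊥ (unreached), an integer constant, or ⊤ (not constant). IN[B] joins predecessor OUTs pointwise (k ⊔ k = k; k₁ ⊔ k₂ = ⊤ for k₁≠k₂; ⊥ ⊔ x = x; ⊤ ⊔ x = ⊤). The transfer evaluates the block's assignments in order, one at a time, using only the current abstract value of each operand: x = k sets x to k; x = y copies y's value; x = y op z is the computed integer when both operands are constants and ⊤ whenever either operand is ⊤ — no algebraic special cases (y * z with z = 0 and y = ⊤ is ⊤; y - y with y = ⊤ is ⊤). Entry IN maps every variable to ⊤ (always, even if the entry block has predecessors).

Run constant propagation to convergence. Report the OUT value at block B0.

Per-block solution:
  B0:   IN=(all ⊤)   OUT={b:-2; rest ⊤}
  B1:   IN={b:-2; rest ⊤}   OUT={b:-2, c:6; rest ⊤}
  B2:   IN={b:-2, c:6; rest ⊤}   OUT={b:-2, c:6; rest ⊤}
  B3:   IN={b:-2, c:6; rest ⊤}   OUT={b:-2, c:6, d:-2, e:-4; rest ⊤}
  B4:   IN={b:-2, c:6, d:-2, e:-4; rest ⊤}   OUT={b:-2, c:6, d:-2, e:-4; rest ⊤}
  B5:   IN={b:-2, c:6, d:-2, e:-4; rest ⊤}   OUT={b:0, c:6, d:-2, e:-4; rest ⊤}

Merge at B0 (entry node, so the boundary value (all ⊤) is joined with the incoming edge(s)): IN[B0] = (all ⊤) ⊔ OUT[B1] = {a: ⊤, b: ⊤, c: ⊤, d: ⊤, e: ⊤, f: ⊤}
Applying B0's transfer function to that IN value gives OUT[B0] (row B0 above).

Answer: {a: ⊤, b: -2, c: ⊤, d: ⊤, e: ⊤, f: ⊤}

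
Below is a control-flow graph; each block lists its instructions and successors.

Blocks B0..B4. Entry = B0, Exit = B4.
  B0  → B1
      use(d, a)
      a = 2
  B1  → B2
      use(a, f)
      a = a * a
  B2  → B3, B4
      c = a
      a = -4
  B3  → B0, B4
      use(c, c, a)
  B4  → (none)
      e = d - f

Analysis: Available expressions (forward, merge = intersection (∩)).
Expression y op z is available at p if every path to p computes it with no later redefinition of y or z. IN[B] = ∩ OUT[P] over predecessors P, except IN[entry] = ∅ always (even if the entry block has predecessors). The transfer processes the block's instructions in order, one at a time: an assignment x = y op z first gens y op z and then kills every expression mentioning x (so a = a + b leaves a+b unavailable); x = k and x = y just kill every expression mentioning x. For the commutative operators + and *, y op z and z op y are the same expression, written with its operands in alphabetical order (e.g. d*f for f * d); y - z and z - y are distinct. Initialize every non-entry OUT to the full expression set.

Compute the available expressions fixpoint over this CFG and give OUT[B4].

Answer: {d-f}

Trace:
Fixpoint table:
  B0:   IN={}   OUT={}
  B1:   IN={}   OUT={}
  B2:   IN={}   OUT={}
  B3:   IN={}   OUT={}
  B4:   IN={}   OUT={d-f}

Merge at B4: IN[B4] = OUT[B2] ∩ OUT[B3] = {}
Applying B4's transfer function to that IN value gives OUT[B4] (row B4 above).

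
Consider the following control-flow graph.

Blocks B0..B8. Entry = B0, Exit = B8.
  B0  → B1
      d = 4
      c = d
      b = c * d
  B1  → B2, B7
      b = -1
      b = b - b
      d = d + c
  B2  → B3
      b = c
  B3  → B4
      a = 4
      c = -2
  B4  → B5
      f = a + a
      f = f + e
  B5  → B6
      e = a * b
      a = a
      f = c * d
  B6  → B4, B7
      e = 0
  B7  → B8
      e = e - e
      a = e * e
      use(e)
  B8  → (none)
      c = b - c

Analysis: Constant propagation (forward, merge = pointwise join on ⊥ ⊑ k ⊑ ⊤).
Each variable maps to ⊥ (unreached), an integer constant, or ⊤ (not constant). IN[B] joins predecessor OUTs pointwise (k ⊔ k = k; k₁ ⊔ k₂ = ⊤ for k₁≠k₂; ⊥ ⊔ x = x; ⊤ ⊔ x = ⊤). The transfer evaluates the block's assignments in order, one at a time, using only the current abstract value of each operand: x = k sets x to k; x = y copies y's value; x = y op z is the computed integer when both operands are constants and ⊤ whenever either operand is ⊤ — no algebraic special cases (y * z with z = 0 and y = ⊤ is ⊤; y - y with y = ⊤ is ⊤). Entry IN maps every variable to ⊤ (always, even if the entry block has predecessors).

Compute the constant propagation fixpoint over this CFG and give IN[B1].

Answer: {a: ⊤, b: 16, c: 4, d: 4, e: ⊤, f: ⊤}

Trace:
Fixpoint table:
  B0:  IN=(all ⊤)  OUT={b:16, c:4, d:4; rest ⊤}
  B1:  IN={b:16, c:4, d:4; rest ⊤}  OUT={b:0, c:4, d:8; rest ⊤}
  B2:  IN={b:0, c:4, d:8; rest ⊤}  OUT={b:4, c:4, d:8; rest ⊤}
  B3:  IN={b:4, c:4, d:8; rest ⊤}  OUT={a:4, b:4, c:-2, d:8; rest ⊤}
  B4:  IN={a:4, b:4, c:-2, d:8; rest ⊤}  OUT={a:4, b:4, c:-2, d:8; rest ⊤}
  B5:  IN={a:4, b:4, c:-2, d:8; rest ⊤}  OUT={a:4, b:4, c:-2, d:8, e:16, f:-16; rest ⊤}
  B6:  IN={a:4, b:4, c:-2, d:8, e:16, f:-16; rest ⊤}  OUT={a:4, b:4, c:-2, d:8, e:0, f:-16; rest ⊤}
  B7:  IN={d:8; rest ⊤}  OUT={d:8; rest ⊤}
  B8:  IN={d:8; rest ⊤}  OUT={d:8; rest ⊤}

Merge at B1: IN[B1] = OUT[B0] = {a: ⊤, b: 16, c: 4, d: 4, e: ⊤, f: ⊤}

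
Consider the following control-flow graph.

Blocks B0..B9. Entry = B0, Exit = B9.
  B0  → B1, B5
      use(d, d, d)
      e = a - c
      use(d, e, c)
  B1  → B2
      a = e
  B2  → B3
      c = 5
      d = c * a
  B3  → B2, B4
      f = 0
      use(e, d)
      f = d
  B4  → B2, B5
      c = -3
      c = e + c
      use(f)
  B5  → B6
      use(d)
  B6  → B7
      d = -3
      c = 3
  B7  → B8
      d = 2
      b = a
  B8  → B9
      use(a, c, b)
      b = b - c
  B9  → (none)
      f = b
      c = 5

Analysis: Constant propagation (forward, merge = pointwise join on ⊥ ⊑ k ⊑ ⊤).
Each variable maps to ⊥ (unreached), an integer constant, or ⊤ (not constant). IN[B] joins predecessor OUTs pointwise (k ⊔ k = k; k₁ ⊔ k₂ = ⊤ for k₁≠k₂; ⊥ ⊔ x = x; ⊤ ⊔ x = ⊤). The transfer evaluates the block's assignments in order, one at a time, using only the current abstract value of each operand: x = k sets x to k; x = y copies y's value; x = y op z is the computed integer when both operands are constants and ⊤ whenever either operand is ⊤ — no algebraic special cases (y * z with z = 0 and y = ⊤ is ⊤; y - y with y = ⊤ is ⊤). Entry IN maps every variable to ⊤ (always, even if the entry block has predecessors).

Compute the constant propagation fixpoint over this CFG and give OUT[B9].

Answer: {a: ⊤, b: ⊤, c: 5, d: 2, e: ⊤, f: ⊤}

Derivation:
Per-block solution:
  B0: | IN=(all ⊤) | OUT=(all ⊤)
  B1: | IN=(all ⊤) | OUT=(all ⊤)
  B2: | IN=(all ⊤) | OUT={c:5; rest ⊤}
  B3: | IN={c:5; rest ⊤} | OUT={c:5; rest ⊤}
  B4: | IN={c:5; rest ⊤} | OUT=(all ⊤)
  B5: | IN=(all ⊤) | OUT=(all ⊤)
  B6: | IN=(all ⊤) | OUT={c:3, d:-3; rest ⊤}
  B7: | IN={c:3, d:-3; rest ⊤} | OUT={c:3, d:2; rest ⊤}
  B8: | IN={c:3, d:2; rest ⊤} | OUT={c:3, d:2; rest ⊤}
  B9: | IN={c:3, d:2; rest ⊤} | OUT={c:5, d:2; rest ⊤}

Merge at B9: IN[B9] = OUT[B8] = {a: ⊤, b: ⊤, c: 3, d: 2, e: ⊤, f: ⊤}
Applying B9's transfer function to that IN value gives OUT[B9] (row B9 above).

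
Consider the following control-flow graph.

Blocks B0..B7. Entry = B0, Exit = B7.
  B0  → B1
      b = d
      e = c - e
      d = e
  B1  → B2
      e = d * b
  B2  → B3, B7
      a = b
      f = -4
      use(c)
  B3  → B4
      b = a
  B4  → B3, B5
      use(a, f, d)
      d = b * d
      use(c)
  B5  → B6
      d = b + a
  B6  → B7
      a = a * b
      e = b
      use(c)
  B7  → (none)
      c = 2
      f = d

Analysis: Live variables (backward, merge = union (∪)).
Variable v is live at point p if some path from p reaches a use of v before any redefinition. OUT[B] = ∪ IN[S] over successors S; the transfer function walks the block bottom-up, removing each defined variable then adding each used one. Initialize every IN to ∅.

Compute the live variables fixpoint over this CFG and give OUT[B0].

Answer: {b, c, d}

Trace:
Per-block solution:
  B0: | IN={c, d, e} | OUT={b, c, d}
  B1: | IN={b, c, d} | OUT={b, c, d}
  B2: | IN={b, c, d} | OUT={a, c, d, f}
  B3: | IN={a, c, d, f} | OUT={a, b, c, d, f}
  B4: | IN={a, b, c, d, f} | OUT={a, b, c, d, f}
  B5: | IN={a, b, c} | OUT={a, b, c, d}
  B6: | IN={a, b, c, d} | OUT={d}
  B7: | IN={d} | OUT={}

Merge at B0: OUT[B0] = IN[B1] = {b, c, d}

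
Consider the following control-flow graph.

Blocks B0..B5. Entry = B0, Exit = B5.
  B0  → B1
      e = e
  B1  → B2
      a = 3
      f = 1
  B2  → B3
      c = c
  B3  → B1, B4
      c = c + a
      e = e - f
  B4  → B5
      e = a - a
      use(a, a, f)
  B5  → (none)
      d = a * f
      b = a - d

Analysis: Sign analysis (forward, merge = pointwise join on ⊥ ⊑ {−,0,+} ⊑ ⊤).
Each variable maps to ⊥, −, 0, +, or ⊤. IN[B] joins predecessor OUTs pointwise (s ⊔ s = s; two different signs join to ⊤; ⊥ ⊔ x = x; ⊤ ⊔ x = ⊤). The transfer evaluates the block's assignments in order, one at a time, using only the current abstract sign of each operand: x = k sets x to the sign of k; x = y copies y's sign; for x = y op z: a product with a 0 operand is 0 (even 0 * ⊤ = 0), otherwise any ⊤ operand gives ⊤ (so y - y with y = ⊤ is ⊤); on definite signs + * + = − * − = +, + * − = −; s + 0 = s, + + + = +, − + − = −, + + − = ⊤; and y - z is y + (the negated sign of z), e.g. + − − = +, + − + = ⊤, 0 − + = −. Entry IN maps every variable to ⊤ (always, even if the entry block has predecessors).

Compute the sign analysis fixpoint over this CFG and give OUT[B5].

Converged values:
  B0:   IN=(all ⊤)   OUT=(all ⊤)
  B1:   IN=(all ⊤)   OUT={a:+, f:+; rest ⊤}
  B2:   IN={a:+, f:+; rest ⊤}   OUT={a:+, f:+; rest ⊤}
  B3:   IN={a:+, f:+; rest ⊤}   OUT={a:+, f:+; rest ⊤}
  B4:   IN={a:+, f:+; rest ⊤}   OUT={a:+, f:+; rest ⊤}
  B5:   IN={a:+, f:+; rest ⊤}   OUT={a:+, d:+, f:+; rest ⊤}

Merge at B5: IN[B5] = OUT[B4] = {a: +, b: ⊤, c: ⊤, d: ⊤, e: ⊤, f: +}
Applying B5's transfer function to that IN value gives OUT[B5] (row B5 above).

Answer: {a: +, b: ⊤, c: ⊤, d: +, e: ⊤, f: +}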